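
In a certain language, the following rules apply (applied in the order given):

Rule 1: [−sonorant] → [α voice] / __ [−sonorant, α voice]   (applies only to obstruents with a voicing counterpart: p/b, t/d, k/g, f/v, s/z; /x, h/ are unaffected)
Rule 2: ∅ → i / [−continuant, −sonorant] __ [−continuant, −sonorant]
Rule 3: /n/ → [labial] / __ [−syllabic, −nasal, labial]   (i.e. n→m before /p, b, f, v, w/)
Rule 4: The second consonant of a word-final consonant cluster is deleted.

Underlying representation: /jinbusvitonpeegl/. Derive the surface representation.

Rule 1 (regressive voicing assimilation): /s/ precedes the voiced obstruent /v/, so it voices to [z] by assimilation. /jinbusvitonpeegl/ → jinbuzvitonpeegl.
Rule 2 (stop-cluster i-epenthesis): no segment meets the environment; /jinbuzvitonpeegl/ is unchanged.
Rule 3 (nasal place assimilation): /n/ precedes the labial consonant /b/, so it assimilates in place to [m]. /n/ precedes the labial consonant /p/, so it assimilates in place to [m]. /jinbuzvitonpeegl/ → jimbuzvitompeegl.
Rule 4 (final cluster simplification): /l/ is the second consonant of a word-final cluster /gl/, so it deletes. /jimbuzvitompeegl/ → jimbuzvitompeeg.

jimbuzvitompeeg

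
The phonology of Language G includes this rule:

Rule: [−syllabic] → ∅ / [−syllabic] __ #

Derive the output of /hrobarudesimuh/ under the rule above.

hrobarudesimuh

No segment of /hrobarudesimuh/ meets the structural description of the rule, so the form surfaces unchanged.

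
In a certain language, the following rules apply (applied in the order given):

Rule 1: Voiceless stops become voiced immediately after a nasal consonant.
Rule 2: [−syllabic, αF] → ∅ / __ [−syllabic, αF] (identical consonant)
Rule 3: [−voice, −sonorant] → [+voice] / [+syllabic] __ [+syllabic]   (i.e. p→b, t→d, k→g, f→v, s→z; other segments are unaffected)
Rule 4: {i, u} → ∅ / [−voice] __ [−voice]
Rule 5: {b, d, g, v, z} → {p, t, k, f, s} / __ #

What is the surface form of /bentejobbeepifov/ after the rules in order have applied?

Rule 1 (post-nasal voicing): /t/ is a voiceless stop immediately after the nasal /n/, so it voices to [d]. /bentejobbeepifov/ → bendejobbeepifov.
Rule 2 (degemination): /bb/ is a geminate; the first /b/ deletes. /bendejobbeepifov/ → bendejobeepifov.
Rule 3 (intervocalic voicing): /p/ is a voiceless obstruent between vowels /e/ and /i/, so it voices to [b]. /f/ is a voiceless obstruent between vowels /i/ and /o/, so it voices to [v]. /bendejobeepifov/ → bendejobeebivov.
Rule 4 (high vowel syncope): no segment meets the environment; /bendejobeebivov/ is unchanged.
Rule 5 (final devoicing): /v/ is a voiced obstruent in word-final position, so it devoices to [f]. /bendejobeebivov/ → bendejobeebivof.

bendejobeebivof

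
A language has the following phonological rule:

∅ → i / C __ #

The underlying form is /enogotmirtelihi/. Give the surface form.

No segment of /enogotmirtelihi/ meets the structural description of the rule, so the form surfaces unchanged.

enogotmirtelihi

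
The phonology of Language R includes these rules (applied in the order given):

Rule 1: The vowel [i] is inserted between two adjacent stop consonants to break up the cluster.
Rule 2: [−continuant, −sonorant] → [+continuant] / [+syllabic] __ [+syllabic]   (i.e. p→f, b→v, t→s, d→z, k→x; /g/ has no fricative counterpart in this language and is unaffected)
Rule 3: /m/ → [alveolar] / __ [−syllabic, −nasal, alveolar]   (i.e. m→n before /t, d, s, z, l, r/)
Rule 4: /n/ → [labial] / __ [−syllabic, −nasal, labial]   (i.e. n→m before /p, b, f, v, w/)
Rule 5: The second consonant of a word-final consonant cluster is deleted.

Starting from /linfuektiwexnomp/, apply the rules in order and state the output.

limfuexisiwexnom

Rule 1 (stop-cluster i-epenthesis): /k/ and /t/ form a stop–stop cluster, so [i] is inserted between them. /linfuektiwexnomp/ → linfuekitiwexnomp.
Rule 2 (intervocalic spirantization): /k/ is a stop between vowels /e/ and /i/, so it spirantizes to the fricative [x]. /t/ is a stop between vowels /i/ and /i/, so it spirantizes to the fricative [s]. /linfuekitiwexnomp/ → linfuexisiwexnomp.
Rule 3 (nasal place assimilation): no segment meets the environment; /linfuexisiwexnomp/ is unchanged.
Rule 4 (nasal place assimilation): /n/ precedes the labial consonant /f/, so it assimilates in place to [m]. /linfuexisiwexnomp/ → limfuexisiwexnomp.
Rule 5 (final cluster simplification): /p/ is the second consonant of a word-final cluster /mp/, so it deletes. /limfuexisiwexnomp/ → limfuexisiwexnom.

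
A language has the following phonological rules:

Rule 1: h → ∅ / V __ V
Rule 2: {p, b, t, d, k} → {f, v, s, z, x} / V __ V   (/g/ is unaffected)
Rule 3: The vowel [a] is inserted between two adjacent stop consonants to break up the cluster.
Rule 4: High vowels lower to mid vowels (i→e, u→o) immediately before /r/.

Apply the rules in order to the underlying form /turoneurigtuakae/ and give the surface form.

toroneorigatuaxae

Rule 1 (intervocalic h-deletion): no segment meets the environment; /turoneurigtuakae/ is unchanged.
Rule 2 (intervocalic spirantization): /k/ is a stop between vowels /a/ and /a/, so it spirantizes to the fricative [x]. /turoneurigtuakae/ → turoneurigtuaxae.
Rule 3 (stop-cluster a-epenthesis): /g/ and /t/ form a stop–stop cluster, so [a] is inserted between them. /turoneurigtuaxae/ → turoneurigatuaxae.
Rule 4 (pre-rhotic lowering): /u/ is a high vowel immediately before /r/, so it lowers to [o]. /u/ is a high vowel immediately before /r/, so it lowers to [o]. /turoneurigatuaxae/ → toroneorigatuaxae.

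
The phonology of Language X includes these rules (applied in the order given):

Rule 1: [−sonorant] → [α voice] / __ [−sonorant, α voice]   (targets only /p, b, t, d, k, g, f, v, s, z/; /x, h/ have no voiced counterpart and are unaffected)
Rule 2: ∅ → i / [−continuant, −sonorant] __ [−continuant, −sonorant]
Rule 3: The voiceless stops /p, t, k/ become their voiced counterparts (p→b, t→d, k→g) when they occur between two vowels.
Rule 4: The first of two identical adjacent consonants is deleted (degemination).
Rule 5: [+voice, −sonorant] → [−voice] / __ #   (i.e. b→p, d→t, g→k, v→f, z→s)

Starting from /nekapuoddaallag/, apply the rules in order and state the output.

Rule 1 (regressive voicing assimilation): no segment meets the environment; /nekapuoddaallag/ is unchanged.
Rule 2 (stop-cluster i-epenthesis): /d/ and /d/ form a stop–stop cluster, so [i] is inserted between them. /nekapuoddaallag/ → nekapuodidaallag.
Rule 3 (intervocalic voicing): /k/ is a voiceless stop between vowels /e/ and /a/, so it voices to [g]. /p/ is a voiceless stop between vowels /a/ and /u/, so it voices to [b]. /nekapuodidaallag/ → negabuodidaallag.
Rule 4 (degemination): /ll/ is a geminate; the first /l/ deletes. /negabuodidaallag/ → negabuodidaalag.
Rule 5 (final devoicing): /g/ is a voiced obstruent in word-final position, so it devoices to [k]. /negabuodidaalag/ → negabuodidaalak.

negabuodidaalak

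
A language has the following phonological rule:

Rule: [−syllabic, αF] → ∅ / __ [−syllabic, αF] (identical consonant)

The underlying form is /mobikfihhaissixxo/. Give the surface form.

mobikfihaisixo

/hh/ is a geminate; the first /h/ deletes.
/ss/ is a geminate; the first /s/ deletes.
/xx/ is a geminate; the first /x/ deletes.
Surface form: [mobikfihaisixo].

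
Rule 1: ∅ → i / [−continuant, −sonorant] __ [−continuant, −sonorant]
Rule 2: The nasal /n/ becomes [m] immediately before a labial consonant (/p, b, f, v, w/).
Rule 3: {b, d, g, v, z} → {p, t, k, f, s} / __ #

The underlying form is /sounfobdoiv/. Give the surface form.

soumfobidoif

Rule 1 (stop-cluster i-epenthesis): /b/ and /d/ form a stop–stop cluster, so [i] is inserted between them. /sounfobdoiv/ → sounfobidoiv.
Rule 2 (nasal place assimilation): /n/ precedes the labial consonant /f/, so it assimilates in place to [m]. /sounfobidoiv/ → soumfobidoiv.
Rule 3 (final devoicing): /v/ is a voiced obstruent in word-final position, so it devoices to [f]. /soumfobidoiv/ → soumfobidoif.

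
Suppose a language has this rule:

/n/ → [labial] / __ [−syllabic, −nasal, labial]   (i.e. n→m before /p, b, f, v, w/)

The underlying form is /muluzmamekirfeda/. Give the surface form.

No segment of /muluzmamekirfeda/ meets the structural description of the rule, so the form surfaces unchanged.

muluzmamekirfeda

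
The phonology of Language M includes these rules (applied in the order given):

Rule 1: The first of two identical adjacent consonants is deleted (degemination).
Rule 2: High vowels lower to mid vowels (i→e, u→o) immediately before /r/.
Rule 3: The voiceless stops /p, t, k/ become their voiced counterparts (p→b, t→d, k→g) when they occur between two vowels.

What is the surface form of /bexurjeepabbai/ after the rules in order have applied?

bexorjeebabai

Rule 1 (degemination): /bb/ is a geminate; the first /b/ deletes. /bexurjeepabbai/ → bexurjeepabai.
Rule 2 (pre-rhotic lowering): /u/ is a high vowel immediately before /r/, so it lowers to [o]. /bexurjeepabai/ → bexorjeepabai.
Rule 3 (intervocalic voicing): /p/ is a voiceless stop between vowels /e/ and /a/, so it voices to [b]. /bexorjeepabai/ → bexorjeebabai.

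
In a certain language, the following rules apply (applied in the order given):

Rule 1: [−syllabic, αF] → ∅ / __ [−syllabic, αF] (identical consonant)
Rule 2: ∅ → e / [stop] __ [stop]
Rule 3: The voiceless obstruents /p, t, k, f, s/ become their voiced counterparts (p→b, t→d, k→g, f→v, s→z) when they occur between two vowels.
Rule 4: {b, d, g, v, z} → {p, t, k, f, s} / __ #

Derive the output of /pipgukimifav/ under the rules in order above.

pibegugimivaf

Rule 1 (degemination): no segment meets the environment; /pipgukimifav/ is unchanged.
Rule 2 (stop-cluster e-epenthesis): /p/ and /g/ form a stop–stop cluster, so [e] is inserted between them. /pipgukimifav/ → pipegukimifav.
Rule 3 (intervocalic voicing): /p/ is a voiceless obstruent between vowels /i/ and /e/, so it voices to [b]. /k/ is a voiceless obstruent between vowels /u/ and /i/, so it voices to [g]. /f/ is a voiceless obstruent between vowels /i/ and /a/, so it voices to [v]. /pipegukimifav/ → pibegugimivav.
Rule 4 (final devoicing): /v/ is a voiced obstruent in word-final position, so it devoices to [f]. /pibegugimivav/ → pibegugimivaf.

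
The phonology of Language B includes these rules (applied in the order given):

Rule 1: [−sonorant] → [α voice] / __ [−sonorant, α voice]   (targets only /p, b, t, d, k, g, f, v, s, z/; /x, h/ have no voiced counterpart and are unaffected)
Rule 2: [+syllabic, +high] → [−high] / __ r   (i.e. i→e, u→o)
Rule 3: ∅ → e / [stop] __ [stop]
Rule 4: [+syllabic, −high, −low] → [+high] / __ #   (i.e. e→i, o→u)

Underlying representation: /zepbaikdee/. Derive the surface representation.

zebebaigedei

Rule 1 (regressive voicing assimilation): /p/ precedes the voiced obstruent /b/, so it voices to [b] by assimilation. /k/ precedes the voiced obstruent /d/, so it voices to [g] by assimilation. /zepbaikdee/ → zebbaigdee.
Rule 2 (pre-rhotic lowering): no segment meets the environment; /zebbaigdee/ is unchanged.
Rule 3 (stop-cluster e-epenthesis): /b/ and /b/ form a stop–stop cluster, so [e] is inserted between them. /g/ and /d/ form a stop–stop cluster, so [e] is inserted between them. /zebbaigdee/ → zebebaigedee.
Rule 4 (final vowel raising): /e/ is a mid vowel in word-final position, so it raises to [i]. /zebebaigedee/ → zebebaigedei.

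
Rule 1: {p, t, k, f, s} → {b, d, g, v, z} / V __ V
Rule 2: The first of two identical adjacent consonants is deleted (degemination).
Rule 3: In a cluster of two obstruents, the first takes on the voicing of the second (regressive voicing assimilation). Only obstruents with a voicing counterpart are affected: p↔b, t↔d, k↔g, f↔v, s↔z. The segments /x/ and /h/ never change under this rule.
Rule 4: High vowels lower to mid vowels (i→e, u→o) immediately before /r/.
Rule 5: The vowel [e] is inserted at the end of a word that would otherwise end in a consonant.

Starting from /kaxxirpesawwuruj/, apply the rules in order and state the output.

kaxerpezaworuje

Rule 1 (intervocalic voicing): /s/ is a voiceless obstruent between vowels /e/ and /a/, so it voices to [z]. /kaxxirpesawwuruj/ → kaxxirpezawwuruj.
Rule 2 (degemination): /xx/ is a geminate; the first /x/ deletes. /ww/ is a geminate; the first /w/ deletes. /kaxxirpezawwuruj/ → kaxirpezawuruj.
Rule 3 (regressive voicing assimilation): no segment meets the environment; /kaxirpezawuruj/ is unchanged.
Rule 4 (pre-rhotic lowering): /i/ is a high vowel immediately before /r/, so it lowers to [e]. /u/ is a high vowel immediately before /r/, so it lowers to [o]. /kaxirpezawuruj/ → kaxerpezaworuj.
Rule 5 (final e-epenthesis): the form ends in the consonant /j/, so [e] is inserted word-finally. /kaxerpezaworuj/ → kaxerpezaworuje.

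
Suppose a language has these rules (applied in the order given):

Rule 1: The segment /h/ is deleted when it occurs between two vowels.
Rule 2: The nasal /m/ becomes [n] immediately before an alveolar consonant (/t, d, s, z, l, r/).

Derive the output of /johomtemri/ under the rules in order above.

Rule 1 (intervocalic h-deletion): /h/ occurs between vowels /o/ and /o/, so it deletes. /johomtemri/ → joomtemri.
Rule 2 (nasal place assimilation): /m/ precedes the alveolar consonant /t/, so it assimilates in place to [n]. /m/ precedes the alveolar consonant /r/, so it assimilates in place to [n]. /joomtemri/ → joontenri.

joontenri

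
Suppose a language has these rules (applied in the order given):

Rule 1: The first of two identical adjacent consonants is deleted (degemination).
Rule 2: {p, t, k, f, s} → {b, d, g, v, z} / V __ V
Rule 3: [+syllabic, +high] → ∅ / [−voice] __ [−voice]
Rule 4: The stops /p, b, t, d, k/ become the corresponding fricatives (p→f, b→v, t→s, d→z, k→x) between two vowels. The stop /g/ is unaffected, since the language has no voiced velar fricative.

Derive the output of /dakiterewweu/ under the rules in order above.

Rule 1 (degemination): /ww/ is a geminate; the first /w/ deletes. /dakiterewweu/ → dakitereweu.
Rule 2 (intervocalic voicing): /k/ is a voiceless obstruent between vowels /a/ and /i/, so it voices to [g]. /t/ is a voiceless obstruent between vowels /i/ and /e/, so it voices to [d]. /dakitereweu/ → dagidereweu.
Rule 3 (high vowel syncope): no segment meets the environment; /dagidereweu/ is unchanged.
Rule 4 (intervocalic spirantization): /d/ is a stop between vowels /i/ and /e/, so it spirantizes to the fricative [z]. /dagidereweu/ → dagizereweu.

dagizereweu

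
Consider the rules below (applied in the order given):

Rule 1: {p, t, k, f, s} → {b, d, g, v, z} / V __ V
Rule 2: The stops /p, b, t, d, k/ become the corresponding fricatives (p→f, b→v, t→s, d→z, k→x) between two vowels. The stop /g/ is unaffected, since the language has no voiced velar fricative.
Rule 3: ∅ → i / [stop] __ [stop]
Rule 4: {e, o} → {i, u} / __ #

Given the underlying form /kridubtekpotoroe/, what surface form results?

Rule 1 (intervocalic voicing): /t/ is a voiceless obstruent between vowels /o/ and /o/, so it voices to [d]. /kridubtekpotoroe/ → kridubtekpodoroe.
Rule 2 (intervocalic spirantization): /d/ is a stop between vowels /i/ and /u/, so it spirantizes to the fricative [z]. /d/ is a stop between vowels /o/ and /o/, so it spirantizes to the fricative [z]. /kridubtekpodoroe/ → krizubtekpozoroe.
Rule 3 (stop-cluster i-epenthesis): /b/ and /t/ form a stop–stop cluster, so [i] is inserted between them. /k/ and /p/ form a stop–stop cluster, so [i] is inserted between them. /krizubtekpozoroe/ → krizubitekipozoroe.
Rule 4 (final vowel raising): /e/ is a mid vowel in word-final position, so it raises to [i]. /krizubitekipozoroe/ → krizubitekipozoroi.

krizubitekipozoroi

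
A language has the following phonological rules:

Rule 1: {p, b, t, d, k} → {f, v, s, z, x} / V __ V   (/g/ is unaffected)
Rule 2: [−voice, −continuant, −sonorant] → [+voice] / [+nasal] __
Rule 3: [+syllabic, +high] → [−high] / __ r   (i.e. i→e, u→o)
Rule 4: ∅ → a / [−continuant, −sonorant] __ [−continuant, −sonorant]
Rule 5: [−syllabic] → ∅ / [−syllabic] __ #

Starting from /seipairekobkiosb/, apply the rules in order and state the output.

Rule 1 (intervocalic spirantization): /p/ is a stop between vowels /i/ and /a/, so it spirantizes to the fricative [f]. /k/ is a stop between vowels /e/ and /o/, so it spirantizes to the fricative [x]. /seipairekobkiosb/ → seifairexobkiosb.
Rule 2 (post-nasal voicing): no segment meets the environment; /seifairexobkiosb/ is unchanged.
Rule 3 (pre-rhotic lowering): /i/ is a high vowel immediately before /r/, so it lowers to [e]. /seifairexobkiosb/ → seifaerexobkiosb.
Rule 4 (stop-cluster a-epenthesis): /b/ and /k/ form a stop–stop cluster, so [a] is inserted between them. /seifaerexobkiosb/ → seifaerexobakiosb.
Rule 5 (final cluster simplification): /b/ is the second consonant of a word-final cluster /sb/, so it deletes. /seifaerexobakiosb/ → seifaerexobakios.

seifaerexobakios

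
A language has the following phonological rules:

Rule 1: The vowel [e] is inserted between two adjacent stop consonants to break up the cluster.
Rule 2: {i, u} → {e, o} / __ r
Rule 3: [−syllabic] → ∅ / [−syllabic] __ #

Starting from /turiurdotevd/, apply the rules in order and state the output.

Rule 1 (stop-cluster e-epenthesis): no segment meets the environment; /turiurdotevd/ is unchanged.
Rule 2 (pre-rhotic lowering): /u/ is a high vowel immediately before /r/, so it lowers to [o]. /u/ is a high vowel immediately before /r/, so it lowers to [o]. /turiurdotevd/ → toriordotevd.
Rule 3 (final cluster simplification): /d/ is the second consonant of a word-final cluster /vd/, so it deletes. /toriordotevd/ → toriordotev.

toriordotev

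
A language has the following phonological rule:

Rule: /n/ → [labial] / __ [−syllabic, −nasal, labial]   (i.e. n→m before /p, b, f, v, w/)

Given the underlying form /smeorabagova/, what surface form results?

smeorabagova

No segment of /smeorabagova/ meets the structural description of the rule, so the form surfaces unchanged.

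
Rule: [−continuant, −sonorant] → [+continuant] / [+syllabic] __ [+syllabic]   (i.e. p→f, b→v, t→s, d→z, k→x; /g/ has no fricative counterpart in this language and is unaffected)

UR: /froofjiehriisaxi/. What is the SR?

No segment of /froofjiehriisaxi/ meets the structural description of the rule, so the form surfaces unchanged.

froofjiehriisaxi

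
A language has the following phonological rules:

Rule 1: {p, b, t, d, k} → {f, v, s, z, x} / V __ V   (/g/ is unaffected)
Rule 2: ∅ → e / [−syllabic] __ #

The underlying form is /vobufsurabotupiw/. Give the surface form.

vovufsuravosufiwe

Rule 1 (intervocalic spirantization): /b/ is a stop between vowels /o/ and /u/, so it spirantizes to the fricative [v]. /b/ is a stop between vowels /a/ and /o/, so it spirantizes to the fricative [v]. /t/ is a stop between vowels /o/ and /u/, so it spirantizes to the fricative [s]. /p/ is a stop between vowels /u/ and /i/, so it spirantizes to the fricative [f]. /vobufsurabotupiw/ → vovufsuravosufiw.
Rule 2 (final e-epenthesis): the form ends in the consonant /w/, so [e] is inserted word-finally. /vovufsuravosufiw/ → vovufsuravosufiwe.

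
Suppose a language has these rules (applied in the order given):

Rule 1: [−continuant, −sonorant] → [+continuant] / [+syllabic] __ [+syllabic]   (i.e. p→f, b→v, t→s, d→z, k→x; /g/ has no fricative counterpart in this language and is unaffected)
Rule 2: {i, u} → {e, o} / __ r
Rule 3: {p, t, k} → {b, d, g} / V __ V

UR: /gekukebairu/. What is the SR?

Rule 1 (intervocalic spirantization): /k/ is a stop between vowels /e/ and /u/, so it spirantizes to the fricative [x]. /k/ is a stop between vowels /u/ and /e/, so it spirantizes to the fricative [x]. /b/ is a stop between vowels /e/ and /a/, so it spirantizes to the fricative [v]. /gekukebairu/ → gexuxevairu.
Rule 2 (pre-rhotic lowering): /i/ is a high vowel immediately before /r/, so it lowers to [e]. /gexuxevairu/ → gexuxevaeru.
Rule 3 (intervocalic voicing): no segment meets the environment; /gexuxevaeru/ is unchanged.

gexuxevaeru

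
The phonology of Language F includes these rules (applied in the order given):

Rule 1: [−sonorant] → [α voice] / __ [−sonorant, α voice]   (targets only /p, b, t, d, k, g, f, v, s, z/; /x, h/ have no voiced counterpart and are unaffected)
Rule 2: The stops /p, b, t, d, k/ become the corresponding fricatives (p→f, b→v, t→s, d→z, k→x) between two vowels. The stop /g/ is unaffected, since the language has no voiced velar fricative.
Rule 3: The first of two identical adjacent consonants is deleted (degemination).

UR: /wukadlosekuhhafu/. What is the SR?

Rule 1 (regressive voicing assimilation): no segment meets the environment; /wukadlosekuhhafu/ is unchanged.
Rule 2 (intervocalic spirantization): /k/ is a stop between vowels /u/ and /a/, so it spirantizes to the fricative [x]. /k/ is a stop between vowels /e/ and /u/, so it spirantizes to the fricative [x]. /wukadlosekuhhafu/ → wuxadlosexuhhafu.
Rule 3 (degemination): /hh/ is a geminate; the first /h/ deletes. /wuxadlosexuhhafu/ → wuxadlosexuhafu.

wuxadlosexuhafu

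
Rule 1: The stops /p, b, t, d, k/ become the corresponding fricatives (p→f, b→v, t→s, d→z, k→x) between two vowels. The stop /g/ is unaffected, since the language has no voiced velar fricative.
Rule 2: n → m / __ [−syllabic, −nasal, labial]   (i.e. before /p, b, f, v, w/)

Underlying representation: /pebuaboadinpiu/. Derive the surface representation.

Rule 1 (intervocalic spirantization): /b/ is a stop between vowels /e/ and /u/, so it spirantizes to the fricative [v]. /b/ is a stop between vowels /a/ and /o/, so it spirantizes to the fricative [v]. /d/ is a stop between vowels /a/ and /i/, so it spirantizes to the fricative [z]. /pebuaboadinpiu/ → pevuavoazinpiu.
Rule 2 (nasal place assimilation): /n/ precedes the labial consonant /p/, so it assimilates in place to [m]. /pevuavoazinpiu/ → pevuavoazimpiu.

pevuavoazimpiu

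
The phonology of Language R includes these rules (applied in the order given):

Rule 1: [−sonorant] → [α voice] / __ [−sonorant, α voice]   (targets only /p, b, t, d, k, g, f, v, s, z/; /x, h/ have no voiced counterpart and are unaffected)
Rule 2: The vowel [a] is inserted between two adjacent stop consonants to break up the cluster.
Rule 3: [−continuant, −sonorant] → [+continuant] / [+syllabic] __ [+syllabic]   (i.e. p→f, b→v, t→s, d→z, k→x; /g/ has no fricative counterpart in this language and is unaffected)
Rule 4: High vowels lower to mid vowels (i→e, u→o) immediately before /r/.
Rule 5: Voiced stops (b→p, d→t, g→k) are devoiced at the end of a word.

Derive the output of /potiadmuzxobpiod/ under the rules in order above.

posiadmusxofafiot

Rule 1 (regressive voicing assimilation): /z/ precedes the voiceless obstruent /x/, so it devoices to [s] by assimilation. /b/ precedes the voiceless obstruent /p/, so it devoices to [p] by assimilation. /potiadmuzxobpiod/ → potiadmusxoppiod.
Rule 2 (stop-cluster a-epenthesis): /p/ and /p/ form a stop–stop cluster, so [a] is inserted between them. /potiadmusxoppiod/ → potiadmusxopapiod.
Rule 3 (intervocalic spirantization): /t/ is a stop between vowels /o/ and /i/, so it spirantizes to the fricative [s]. /p/ is a stop between vowels /o/ and /a/, so it spirantizes to the fricative [f]. /p/ is a stop between vowels /a/ and /i/, so it spirantizes to the fricative [f]. /potiadmusxopapiod/ → posiadmusxofafiod.
Rule 4 (pre-rhotic lowering): no segment meets the environment; /posiadmusxofafiod/ is unchanged.
Rule 5 (final devoicing): /d/ is a voiced stop in word-final position, so it devoices to [t]. /posiadmusxofafiod/ → posiadmusxofafiot.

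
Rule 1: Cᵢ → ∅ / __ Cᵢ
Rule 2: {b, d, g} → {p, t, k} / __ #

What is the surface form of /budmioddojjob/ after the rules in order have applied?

Rule 1 (degemination): /dd/ is a geminate; the first /d/ deletes. /jj/ is a geminate; the first /j/ deletes. /budmioddojjob/ → budmiodojob.
Rule 2 (final devoicing): /b/ is a voiced stop in word-final position, so it devoices to [p]. /budmiodojob/ → budmiodojop.

budmiodojop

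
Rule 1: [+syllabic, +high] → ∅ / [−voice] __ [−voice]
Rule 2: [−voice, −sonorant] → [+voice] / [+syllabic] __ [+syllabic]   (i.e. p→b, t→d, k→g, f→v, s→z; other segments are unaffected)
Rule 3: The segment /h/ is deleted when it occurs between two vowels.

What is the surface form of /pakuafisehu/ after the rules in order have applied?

paguafseu

Rule 1 (high vowel syncope): /i/ is a high vowel flanked by voiceless consonants /f/ and /s/, so it deletes. /pakuafisehu/ → pakuafsehu.
Rule 2 (intervocalic voicing): /k/ is a voiceless obstruent between vowels /a/ and /u/, so it voices to [g]. /pakuafsehu/ → paguafsehu.
Rule 3 (intervocalic h-deletion): /h/ occurs between vowels /e/ and /u/, so it deletes. /paguafsehu/ → paguafseu.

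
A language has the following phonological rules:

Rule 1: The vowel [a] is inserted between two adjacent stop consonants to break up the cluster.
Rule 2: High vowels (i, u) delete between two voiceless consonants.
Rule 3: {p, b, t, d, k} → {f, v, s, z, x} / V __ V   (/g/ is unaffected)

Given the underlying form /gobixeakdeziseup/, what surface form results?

govixeaxazeziseup

Rule 1 (stop-cluster a-epenthesis): /k/ and /d/ form a stop–stop cluster, so [a] is inserted between them. /gobixeakdeziseup/ → gobixeakadeziseup.
Rule 2 (high vowel syncope): no segment meets the environment; /gobixeakadeziseup/ is unchanged.
Rule 3 (intervocalic spirantization): /b/ is a stop between vowels /o/ and /i/, so it spirantizes to the fricative [v]. /k/ is a stop between vowels /a/ and /a/, so it spirantizes to the fricative [x]. /d/ is a stop between vowels /a/ and /e/, so it spirantizes to the fricative [z]. /gobixeakadeziseup/ → govixeaxazeziseup.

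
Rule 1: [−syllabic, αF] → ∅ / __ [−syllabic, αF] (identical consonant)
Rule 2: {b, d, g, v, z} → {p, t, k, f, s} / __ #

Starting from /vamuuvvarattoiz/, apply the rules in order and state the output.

Rule 1 (degemination): /vv/ is a geminate; the first /v/ deletes. /tt/ is a geminate; the first /t/ deletes. /vamuuvvarattoiz/ → vamuuvaratoiz.
Rule 2 (final devoicing): /z/ is a voiced obstruent in word-final position, so it devoices to [s]. /vamuuvaratoiz/ → vamuuvaratois.

vamuuvaratois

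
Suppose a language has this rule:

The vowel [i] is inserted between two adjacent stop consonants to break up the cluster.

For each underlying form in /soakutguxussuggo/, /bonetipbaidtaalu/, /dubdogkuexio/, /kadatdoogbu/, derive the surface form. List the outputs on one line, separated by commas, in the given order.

soakutiguxussugigo, bonetipibaiditaalu, dubidogikuexio, kadatidoogibu

/soakutguxussuggo/: /t/ and /g/ form a stop–stop cluster, so [i] is inserted between them. /g/ and /g/ form a stop–stop cluster, so [i] is inserted between them. → [soakutiguxussugigo].
/bonetipbaidtaalu/: /p/ and /b/ form a stop–stop cluster, so [i] is inserted between them. /d/ and /t/ form a stop–stop cluster, so [i] is inserted between them. → [bonetipibaiditaalu].
/dubdogkuexio/: /b/ and /d/ form a stop–stop cluster, so [i] is inserted between them. /g/ and /k/ form a stop–stop cluster, so [i] is inserted between them. → [dubidogikuexio].
/kadatdoogbu/: /t/ and /d/ form a stop–stop cluster, so [i] is inserted between them. /g/ and /b/ form a stop–stop cluster, so [i] is inserted between them. → [kadatidoogibu].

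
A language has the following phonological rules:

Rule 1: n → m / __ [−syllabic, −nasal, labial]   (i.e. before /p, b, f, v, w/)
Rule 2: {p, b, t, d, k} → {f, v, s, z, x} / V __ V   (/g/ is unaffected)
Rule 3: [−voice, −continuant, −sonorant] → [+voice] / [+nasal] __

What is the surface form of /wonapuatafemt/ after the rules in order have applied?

Rule 1 (nasal place assimilation): no segment meets the environment; /wonapuatafemt/ is unchanged.
Rule 2 (intervocalic spirantization): /p/ is a stop between vowels /a/ and /u/, so it spirantizes to the fricative [f]. /t/ is a stop between vowels /a/ and /a/, so it spirantizes to the fricative [s]. /wonapuatafemt/ → wonafuasafemt.
Rule 3 (post-nasal voicing): /t/ is a voiceless stop immediately after the nasal /m/, so it voices to [d]. /wonafuasafemt/ → wonafuasafemd.

wonafuasafemd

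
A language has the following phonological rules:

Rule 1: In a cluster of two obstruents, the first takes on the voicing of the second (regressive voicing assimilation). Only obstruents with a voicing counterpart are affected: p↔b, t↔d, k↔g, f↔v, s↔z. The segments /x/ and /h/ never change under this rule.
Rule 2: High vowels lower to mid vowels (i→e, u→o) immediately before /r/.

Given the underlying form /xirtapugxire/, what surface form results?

Rule 1 (regressive voicing assimilation): /g/ precedes the voiceless obstruent /x/, so it devoices to [k] by assimilation. /xirtapugxire/ → xirtapukxire.
Rule 2 (pre-rhotic lowering): /i/ is a high vowel immediately before /r/, so it lowers to [e]. /i/ is a high vowel immediately before /r/, so it lowers to [e]. /xirtapukxire/ → xertapukxere.

xertapukxere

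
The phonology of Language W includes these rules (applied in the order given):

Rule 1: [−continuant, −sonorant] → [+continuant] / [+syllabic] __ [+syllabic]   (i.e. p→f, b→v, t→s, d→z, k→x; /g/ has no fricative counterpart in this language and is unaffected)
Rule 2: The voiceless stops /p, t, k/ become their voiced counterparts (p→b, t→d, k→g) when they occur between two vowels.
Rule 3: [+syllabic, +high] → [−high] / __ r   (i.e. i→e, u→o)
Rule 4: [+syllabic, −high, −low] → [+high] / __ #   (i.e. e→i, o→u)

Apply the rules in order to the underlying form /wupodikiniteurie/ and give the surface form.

Rule 1 (intervocalic spirantization): /p/ is a stop between vowels /u/ and /o/, so it spirantizes to the fricative [f]. /d/ is a stop between vowels /o/ and /i/, so it spirantizes to the fricative [z]. /k/ is a stop between vowels /i/ and /i/, so it spirantizes to the fricative [x]. /t/ is a stop between vowels /i/ and /e/, so it spirantizes to the fricative [s]. /wupodikiniteurie/ → wufozixiniseurie.
Rule 2 (intervocalic voicing): no segment meets the environment; /wufozixiniseurie/ is unchanged.
Rule 3 (pre-rhotic lowering): /u/ is a high vowel immediately before /r/, so it lowers to [o]. /wufozixiniseurie/ → wufozixiniseorie.
Rule 4 (final vowel raising): /e/ is a mid vowel in word-final position, so it raises to [i]. /wufozixiniseorie/ → wufozixiniseorii.

wufozixiniseorii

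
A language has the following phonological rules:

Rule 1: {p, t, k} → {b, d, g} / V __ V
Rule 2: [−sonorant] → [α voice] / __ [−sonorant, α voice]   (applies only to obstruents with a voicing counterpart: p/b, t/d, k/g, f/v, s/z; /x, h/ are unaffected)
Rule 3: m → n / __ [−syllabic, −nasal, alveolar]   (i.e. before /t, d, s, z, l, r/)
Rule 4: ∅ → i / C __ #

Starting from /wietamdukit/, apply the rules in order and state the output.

wiedandugiti

Rule 1 (intervocalic voicing): /t/ is a voiceless stop between vowels /e/ and /a/, so it voices to [d]. /k/ is a voiceless stop between vowels /u/ and /i/, so it voices to [g]. /wietamdukit/ → wiedamdugit.
Rule 2 (regressive voicing assimilation): no segment meets the environment; /wiedamdugit/ is unchanged.
Rule 3 (nasal place assimilation): /m/ precedes the alveolar consonant /d/, so it assimilates in place to [n]. /wiedamdugit/ → wiedandugit.
Rule 4 (final i-epenthesis): the form ends in the consonant /t/, so [i] is inserted word-finally. /wiedandugit/ → wiedandugiti.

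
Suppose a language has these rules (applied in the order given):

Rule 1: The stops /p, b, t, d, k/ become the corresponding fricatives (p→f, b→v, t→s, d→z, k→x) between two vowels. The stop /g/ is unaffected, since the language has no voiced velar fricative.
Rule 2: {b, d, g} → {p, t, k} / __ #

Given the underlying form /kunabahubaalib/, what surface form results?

Rule 1 (intervocalic spirantization): /b/ is a stop between vowels /a/ and /a/, so it spirantizes to the fricative [v]. /b/ is a stop between vowels /u/ and /a/, so it spirantizes to the fricative [v]. /kunabahubaalib/ → kunavahuvaalib.
Rule 2 (final devoicing): /b/ is a voiced stop in word-final position, so it devoices to [p]. /kunavahuvaalib/ → kunavahuvaalip.

kunavahuvaalip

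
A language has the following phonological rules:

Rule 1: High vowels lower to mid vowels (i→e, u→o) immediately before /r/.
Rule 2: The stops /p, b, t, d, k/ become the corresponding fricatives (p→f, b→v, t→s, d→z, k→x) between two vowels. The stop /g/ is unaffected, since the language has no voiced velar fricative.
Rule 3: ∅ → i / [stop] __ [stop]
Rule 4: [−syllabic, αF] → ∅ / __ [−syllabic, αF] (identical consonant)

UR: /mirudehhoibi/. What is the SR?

meruzehoivi

Rule 1 (pre-rhotic lowering): /i/ is a high vowel immediately before /r/, so it lowers to [e]. /mirudehhoibi/ → merudehhoibi.
Rule 2 (intervocalic spirantization): /d/ is a stop between vowels /u/ and /e/, so it spirantizes to the fricative [z]. /b/ is a stop between vowels /i/ and /i/, so it spirantizes to the fricative [v]. /merudehhoibi/ → meruzehhoivi.
Rule 3 (stop-cluster i-epenthesis): no segment meets the environment; /meruzehhoivi/ is unchanged.
Rule 4 (degemination): /hh/ is a geminate; the first /h/ deletes. /meruzehhoivi/ → meruzehoivi.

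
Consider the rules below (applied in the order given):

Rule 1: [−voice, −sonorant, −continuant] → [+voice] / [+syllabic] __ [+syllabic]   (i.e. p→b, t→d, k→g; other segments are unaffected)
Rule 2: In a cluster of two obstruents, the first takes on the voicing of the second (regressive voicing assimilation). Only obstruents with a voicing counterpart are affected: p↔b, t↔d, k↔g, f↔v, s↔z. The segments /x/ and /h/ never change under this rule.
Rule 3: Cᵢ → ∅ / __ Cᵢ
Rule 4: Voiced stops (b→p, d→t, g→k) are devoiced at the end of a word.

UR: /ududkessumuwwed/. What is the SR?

udutkesumuwet

Rule 1 (intervocalic voicing): no segment meets the environment; /ududkessumuwwed/ is unchanged.
Rule 2 (regressive voicing assimilation): /d/ precedes the voiceless obstruent /k/, so it devoices to [t] by assimilation. /ududkessumuwwed/ → udutkessumuwwed.
Rule 3 (degemination): /ss/ is a geminate; the first /s/ deletes. /ww/ is a geminate; the first /w/ deletes. /udutkessumuwwed/ → udutkesumuwed.
Rule 4 (final devoicing): /d/ is a voiced stop in word-final position, so it devoices to [t]. /udutkesumuwed/ → udutkesumuwet.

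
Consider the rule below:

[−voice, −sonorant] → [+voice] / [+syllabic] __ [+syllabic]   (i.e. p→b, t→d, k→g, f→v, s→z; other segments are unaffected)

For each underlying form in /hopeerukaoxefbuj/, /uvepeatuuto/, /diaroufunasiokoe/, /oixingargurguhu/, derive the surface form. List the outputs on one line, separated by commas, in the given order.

/hopeerukaoxefbuj/: /p/ is a voiceless obstruent between vowels /o/ and /e/, so it voices to [b]. /k/ is a voiceless obstruent between vowels /u/ and /a/, so it voices to [g]. → [hobeerugaoxefbuj].
/uvepeatuuto/: /p/ is a voiceless obstruent between vowels /e/ and /e/, so it voices to [b]. /t/ is a voiceless obstruent between vowels /a/ and /u/, so it voices to [d]. /t/ is a voiceless obstruent between vowels /u/ and /o/, so it voices to [d]. → [uvebeaduudo].
/diaroufunasiokoe/: /f/ is a voiceless obstruent between vowels /u/ and /u/, so it voices to [v]. /s/ is a voiceless obstruent between vowels /a/ and /i/, so it voices to [z]. /k/ is a voiceless obstruent between vowels /o/ and /o/, so it voices to [g]. → [diarouvunaziogoe].
/oixingargurguhu/: the rule's environment is not met; surfaces unchanged as [oixingargurguhu].

hobeerugaoxefbuj, uvebeaduudo, diarouvunaziogoe, oixingargurguhu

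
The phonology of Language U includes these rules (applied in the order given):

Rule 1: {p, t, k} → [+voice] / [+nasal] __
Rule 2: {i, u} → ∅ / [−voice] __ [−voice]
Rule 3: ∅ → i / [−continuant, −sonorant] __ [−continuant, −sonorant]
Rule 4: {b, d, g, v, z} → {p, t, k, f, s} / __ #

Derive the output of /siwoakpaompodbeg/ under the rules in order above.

siwoakipaombodibek

Rule 1 (post-nasal voicing): /p/ is a voiceless stop immediately after the nasal /m/, so it voices to [b]. /siwoakpaompodbeg/ → siwoakpaombodbeg.
Rule 2 (high vowel syncope): no segment meets the environment; /siwoakpaombodbeg/ is unchanged.
Rule 3 (stop-cluster i-epenthesis): /k/ and /p/ form a stop–stop cluster, so [i] is inserted between them. /d/ and /b/ form a stop–stop cluster, so [i] is inserted between them. /siwoakpaombodbeg/ → siwoakipaombodibeg.
Rule 4 (final devoicing): /g/ is a voiced obstruent in word-final position, so it devoices to [k]. /siwoakipaombodibeg/ → siwoakipaombodibek.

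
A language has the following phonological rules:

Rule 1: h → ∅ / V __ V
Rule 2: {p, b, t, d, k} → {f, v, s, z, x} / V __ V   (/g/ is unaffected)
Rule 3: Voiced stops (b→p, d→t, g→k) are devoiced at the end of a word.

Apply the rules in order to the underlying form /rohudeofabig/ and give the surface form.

Rule 1 (intervocalic h-deletion): /h/ occurs between vowels /o/ and /u/, so it deletes. /rohudeofabig/ → roudeofabig.
Rule 2 (intervocalic spirantization): /d/ is a stop between vowels /u/ and /e/, so it spirantizes to the fricative [z]. /b/ is a stop between vowels /a/ and /i/, so it spirantizes to the fricative [v]. /roudeofabig/ → rouzeofavig.
Rule 3 (final devoicing): /g/ is a voiced stop in word-final position, so it devoices to [k]. /rouzeofavig/ → rouzeofavik.

rouzeofavik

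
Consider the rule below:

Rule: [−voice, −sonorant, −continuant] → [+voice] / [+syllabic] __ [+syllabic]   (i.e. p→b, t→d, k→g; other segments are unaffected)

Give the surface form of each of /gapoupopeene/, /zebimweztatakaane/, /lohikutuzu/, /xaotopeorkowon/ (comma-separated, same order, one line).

/gapoupopeene/: /p/ is a voiceless stop between vowels /a/ and /o/, so it voices to [b]. /p/ is a voiceless stop between vowels /u/ and /o/, so it voices to [b]. /p/ is a voiceless stop between vowels /o/ and /e/, so it voices to [b]. → [gaboubobeene].
/zebimweztatakaane/: /t/ is a voiceless stop between vowels /a/ and /a/, so it voices to [d]. /k/ is a voiceless stop between vowels /a/ and /a/, so it voices to [g]. → [zebimweztadagaane].
/lohikutuzu/: /k/ is a voiceless stop between vowels /i/ and /u/, so it voices to [g]. /t/ is a voiceless stop between vowels /u/ and /u/, so it voices to [d]. → [lohiguduzu].
/xaotopeorkowon/: /t/ is a voiceless stop between vowels /o/ and /o/, so it voices to [d]. /p/ is a voiceless stop between vowels /o/ and /e/, so it voices to [b]. → [xaodobeorkowon].

gaboubobeene, zebimweztadagaane, lohiguduzu, xaodobeorkowon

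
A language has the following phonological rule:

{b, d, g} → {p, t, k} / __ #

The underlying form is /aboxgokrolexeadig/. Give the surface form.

/g/ is a voiced stop in word-final position, so it devoices to [k].
The other instances of /b/, /g/, /d/ do not occur in the required environment and remain unchanged.
Surface form: [aboxgokrolexeadik].

aboxgokrolexeadik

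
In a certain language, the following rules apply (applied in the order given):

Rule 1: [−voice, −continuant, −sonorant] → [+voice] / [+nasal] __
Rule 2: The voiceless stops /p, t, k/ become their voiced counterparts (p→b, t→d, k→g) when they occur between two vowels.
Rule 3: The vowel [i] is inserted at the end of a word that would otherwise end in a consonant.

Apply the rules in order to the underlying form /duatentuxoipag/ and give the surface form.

Rule 1 (post-nasal voicing): /t/ is a voiceless stop immediately after the nasal /n/, so it voices to [d]. /duatentuxoipag/ → duatenduxoipag.
Rule 2 (intervocalic voicing): /t/ is a voiceless stop between vowels /a/ and /e/, so it voices to [d]. /p/ is a voiceless stop between vowels /i/ and /a/, so it voices to [b]. /duatenduxoipag/ → duadenduxoibag.
Rule 3 (final i-epenthesis): the form ends in the consonant /g/, so [i] is inserted word-finally. /duadenduxoibag/ → duadenduxoibagi.

duadenduxoibagi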